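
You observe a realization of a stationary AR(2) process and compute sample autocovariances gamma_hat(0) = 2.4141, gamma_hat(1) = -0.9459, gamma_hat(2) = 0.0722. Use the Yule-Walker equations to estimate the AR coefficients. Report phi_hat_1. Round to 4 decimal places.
\hat\phi_{1} = -0.4490

The Yule-Walker equations for an AR(p) process read, in matrix form,
  Gamma_p phi = r_p,   with   (Gamma_p)_{ij} = gamma(|i - j|),
                       (r_p)_i = gamma(i),   i,j = 1..p.
Substitute the sample gammas (Toeplitz matrix and right-hand side of size 2):
  Gamma_p = [[2.4141, -0.9459], [-0.9459, 2.4141]]
  r_p     = [-0.9459, 0.0722]
Written out:
  2.4141 phi_1 - 0.9459 phi_2 = -0.9459
  -0.9459 phi_1 + 2.4141 phi_2 = 0.0722
Solve by Cramer's rule:
  det = gamma(0)^2 - gamma(1)^2 = (2.4141)^2 - (-0.9459)^2 = 5.82787881 - 0.89472681 = 4.933152
  phi_hat_1 = [gamma(1) gamma(0) - gamma(1) gamma(2)] / det = [(-0.9459)(2.4141) - (-0.9459)(0.0722)] / 4.933152 = -2.21520321 / 4.933152 = -0.449
  phi_hat_2 = [gamma(0) gamma(2) - gamma(1)^2] / det = [(2.4141)(0.0722) - (-0.9459)^2] / 4.933152 = -0.72042879 / 4.933152 = -0.146
So phi_hat = [-0.4490, -0.1460].
Therefore phi_hat_1 = -0.4490.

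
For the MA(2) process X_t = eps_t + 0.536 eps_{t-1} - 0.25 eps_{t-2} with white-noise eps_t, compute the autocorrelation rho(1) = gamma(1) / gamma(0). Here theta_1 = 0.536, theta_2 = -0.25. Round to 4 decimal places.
\rho(1) = 0.2978

For an MA(q) process with theta_0 = 1, the autocovariance is
  gamma(k) = sigma^2 * sum_{i=0..q-k} theta_i * theta_{i+k},
and rho(k) = gamma(k) / gamma(0). Sigma^2 cancels.
  numerator   = (1)*(0.536) + (0.536)*(-0.25) = 0.402.
  denominator = (1)^2 + (0.536)^2 + (-0.25)^2 = 1.349796.
  rho(1) = 0.402 / 1.349796 = 0.2978.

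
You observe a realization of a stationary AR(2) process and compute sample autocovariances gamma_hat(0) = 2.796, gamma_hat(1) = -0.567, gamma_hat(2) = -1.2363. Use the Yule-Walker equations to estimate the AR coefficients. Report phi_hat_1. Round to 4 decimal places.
\hat\phi_{1} = -0.3050

The Yule-Walker equations for an AR(p) process read, in matrix form,
  Gamma_p phi = r_p,   with   (Gamma_p)_{ij} = gamma(|i - j|),
                       (r_p)_i = gamma(i),   i,j = 1..p.
Substitute the sample gammas (Toeplitz matrix and right-hand side of size 2):
  Gamma_p = [[2.796, -0.567], [-0.567, 2.796]]
  r_p     = [-0.567, -1.2363]
Written out:
  2.796 phi_1 - 0.567 phi_2 = -0.567
  -0.567 phi_1 + 2.796 phi_2 = -1.2363
Solve by Cramer's rule:
  det = gamma(0)^2 - gamma(1)^2 = (2.796)^2 - (-0.567)^2 = 7.817616 - 0.321489 = 7.496127
  phi_hat_1 = [gamma(1) gamma(0) - gamma(1) gamma(2)] / det = [(-0.567)(2.796) - (-0.567)(-1.2363)] / 7.496127 = -2.2863141 / 7.496127 = -0.305
  phi_hat_2 = [gamma(0) gamma(2) - gamma(1)^2] / det = [(2.796)(-1.2363) - (-0.567)^2] / 7.496127 = -3.7781838 / 7.496127 = -0.504
So phi_hat = [-0.3050, -0.5040].
Therefore phi_hat_1 = -0.3050.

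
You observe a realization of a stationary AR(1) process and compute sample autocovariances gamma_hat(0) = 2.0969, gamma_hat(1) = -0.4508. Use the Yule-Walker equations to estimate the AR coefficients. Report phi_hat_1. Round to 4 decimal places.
\hat\phi_{1} = -0.2150

The Yule-Walker equations for an AR(p) process read, in matrix form,
  Gamma_p phi = r_p,   with   (Gamma_p)_{ij} = gamma(|i - j|),
                       (r_p)_i = gamma(i),   i,j = 1..p.
Substitute the sample gammas (Toeplitz matrix and right-hand side of size 1):
  Gamma_p = [[2.0969]]
  r_p     = [-0.4508]
With p = 1 this is the single equation gamma(0) phi_1 = gamma(1):
  phi_hat_1 = gamma(1) / gamma(0) = -0.4508 / 2.0969 = -0.2150.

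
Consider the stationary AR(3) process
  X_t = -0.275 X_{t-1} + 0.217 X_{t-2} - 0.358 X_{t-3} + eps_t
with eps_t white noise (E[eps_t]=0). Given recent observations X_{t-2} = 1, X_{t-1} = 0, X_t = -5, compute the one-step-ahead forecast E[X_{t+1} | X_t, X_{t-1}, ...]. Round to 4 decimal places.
E[X_{t+1} \mid \mathcal F_t] = 1.0170

For an AR(p) model X_t = c + sum_i phi_i X_{t-i} + eps_t, the
one-step-ahead conditional mean is
  E[X_{t+1} | X_t, ...] = c + sum_i phi_i X_{t+1-i}.
Substitute known values:
  E[X_{t+1} | ...] = (-0.275) * (-5) + (0.217) * (0) + (-0.358) * (1)
                   = 1.0170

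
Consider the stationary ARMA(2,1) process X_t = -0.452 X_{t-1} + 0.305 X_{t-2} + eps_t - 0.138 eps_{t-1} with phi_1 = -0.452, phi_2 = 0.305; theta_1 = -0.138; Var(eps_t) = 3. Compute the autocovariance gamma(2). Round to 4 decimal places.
\gamma(2) = 4.3843

Multiply the model equation by X_{t-k} and take expectations. With theta_0 = psi_0 = 1 and psi_j the MA(infinity) weights, this gives
  gamma(k) - sum_i phi_i gamma(k-i) = c_k,
  c_k = sigma^2 * sum_{j=k..q} theta_j psi_{j-k}   (c_k = 0 for k > q),
using gamma(-m) = gamma(m).
psi-weights needed (psi_j = theta_j + sum_i phi_i psi_{j-i}):
  psi_1 = theta_1 + phi_1 = -0.138 + (-0.452) = -0.59
Right-hand sides:
  c_0 = sigma^2 (1 + theta_1 psi_1) = 3 * (1 + (-0.138)(-0.59)) = 3 * 1.08142 = 3.24426
  c_1 = sigma^2 theta_1 = 3 * (-0.138) = -0.414
  c_2 = 0
Equations for k = 0, 1, 2 (AR order 2, c_2 = 0):
  (E0) gamma(0) = phi_1 gamma(1) + phi_2 gamma(2) + c_0
  (E1) gamma(1) = phi_1 gamma(0) + phi_2 gamma(1) + c_1
  (E2) gamma(2) = phi_1 gamma(1) + phi_2 gamma(0)
From (E1): gamma(1) = A gamma(0) + B with
  A = phi_1 / (1 - phi_2) = -0.452 / 0.695 = -0.65036,   B = c_1 / (1 - phi_2) = -0.414 / 0.695 = -0.595683.
Insert (E2) into (E0): gamma(0) (1 - phi_2^2) = phi_1 (1 + phi_2) gamma(1) + c_0.
  phi_1 (1 + phi_2) = (-0.452)(1.305) = -0.58986,   1 - phi_2^2 = 0.906975.
Replace gamma(1) by A gamma(0) + B and collect gamma(0):
  gamma(0) [0.906975 - (-0.58986)(-0.65036)] = (-0.58986)(-0.595683) + 3.24426
  gamma(0) * 0.523354 = 3.59563
  gamma(0) = 3.59563 / 0.523354 = 6.870361.
  gamma(1) = A gamma(0) + B = (-0.65036)(6.870361) + (-0.595683) = -5.06389.
  gamma(2) = phi_1 gamma(1) + phi_2 gamma(0) = (-0.452)(-5.06389) + (0.305)(6.870361) = 4.384338.
Therefore gamma(2) = 4.3843 (to 4 decimal places).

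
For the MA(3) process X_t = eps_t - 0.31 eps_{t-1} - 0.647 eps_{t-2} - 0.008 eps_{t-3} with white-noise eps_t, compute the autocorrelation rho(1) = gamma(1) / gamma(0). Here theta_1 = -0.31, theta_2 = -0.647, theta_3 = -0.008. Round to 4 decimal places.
\rho(1) = -0.0688

For an MA(q) process with theta_0 = 1, the autocovariance is
  gamma(k) = sigma^2 * sum_{i=0..q-k} theta_i * theta_{i+k},
and rho(k) = gamma(k) / gamma(0). Sigma^2 cancels.
  numerator   = (1)*(-0.31) + (-0.31)*(-0.647) + (-0.647)*(-0.008) = -0.104254.
  denominator = (1)^2 + (-0.31)^2 + (-0.647)^2 + (-0.008)^2 = 1.514773.
  rho(1) = -0.104254 / 1.514773 = -0.0688.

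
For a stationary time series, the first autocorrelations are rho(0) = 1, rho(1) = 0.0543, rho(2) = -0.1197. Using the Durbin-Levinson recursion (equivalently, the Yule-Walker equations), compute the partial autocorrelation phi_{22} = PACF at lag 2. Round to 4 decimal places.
\phi_{22} = -0.1230

The PACF at lag k is phi_{kk}, the last component of the solution
to the Yule-Walker system G_k phi = r_k where
  (G_k)_{ij} = rho(|i - j|), (r_k)_i = rho(i), i,j = 1..k.
Equivalently, Durbin-Levinson gives phi_{kk} iteratively:
  phi_{11} = rho(1)
  phi_{kk} = [rho(k) - sum_{j=1..k-1} phi_{k-1,j} rho(k-j)]
            / [1 - sum_{j=1..k-1} phi_{k-1,j} rho(j)],
  phi_{k,j} = phi_{k-1,j} - phi_{kk} phi_{k-1,k-j},  j = 1..k-1.
Step k = 1:
  phi_11 = rho(1) = 0.0543.
Step k = 2:
  phi_22 = [rho(2) - phi_11 rho(1)] / [1 - phi_11 rho(1)] = [-0.1197 - (0.0543)(0.0543)] / [1 - (0.0543)(0.0543)]
         = -0.12264849 / 0.99705151 = -0.123.
Therefore phi_{22} = -0.1230.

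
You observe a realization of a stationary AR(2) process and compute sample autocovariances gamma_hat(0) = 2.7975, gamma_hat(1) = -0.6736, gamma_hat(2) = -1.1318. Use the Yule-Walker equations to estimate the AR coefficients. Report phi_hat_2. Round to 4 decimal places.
\hat\phi_{2} = -0.4910

The Yule-Walker equations for an AR(p) process read, in matrix form,
  Gamma_p phi = r_p,   with   (Gamma_p)_{ij} = gamma(|i - j|),
                       (r_p)_i = gamma(i),   i,j = 1..p.
Substitute the sample gammas (Toeplitz matrix and right-hand side of size 2):
  Gamma_p = [[2.7975, -0.6736], [-0.6736, 2.7975]]
  r_p     = [-0.6736, -1.1318]
Written out:
  2.7975 phi_1 - 0.6736 phi_2 = -0.6736
  -0.6736 phi_1 + 2.7975 phi_2 = -1.1318
Solve by Cramer's rule:
  det = gamma(0)^2 - gamma(1)^2 = (2.7975)^2 - (-0.6736)^2 = 7.82600625 - 0.45373696 = 7.37226929
  phi_hat_1 = [gamma(1) gamma(0) - gamma(1) gamma(2)] / det = [(-0.6736)(2.7975) - (-0.6736)(-1.1318)] / 7.37226929 = -2.64677648 / 7.37226929 = -0.359
  phi_hat_2 = [gamma(0) gamma(2) - gamma(1)^2] / det = [(2.7975)(-1.1318) - (-0.6736)^2] / 7.37226929 = -3.61994746 / 7.37226929 = -0.491
So phi_hat = [-0.3590, -0.4910].
Therefore phi_hat_2 = -0.4910.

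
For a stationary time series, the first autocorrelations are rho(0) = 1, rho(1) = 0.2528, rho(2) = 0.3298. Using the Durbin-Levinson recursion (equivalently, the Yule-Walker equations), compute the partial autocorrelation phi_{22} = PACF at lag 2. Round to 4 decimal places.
\phi_{22} = 0.2840

The PACF at lag k is phi_{kk}, the last component of the solution
to the Yule-Walker system G_k phi = r_k where
  (G_k)_{ij} = rho(|i - j|), (r_k)_i = rho(i), i,j = 1..k.
Equivalently, Durbin-Levinson gives phi_{kk} iteratively:
  phi_{11} = rho(1)
  phi_{kk} = [rho(k) - sum_{j=1..k-1} phi_{k-1,j} rho(k-j)]
            / [1 - sum_{j=1..k-1} phi_{k-1,j} rho(j)],
  phi_{k,j} = phi_{k-1,j} - phi_{kk} phi_{k-1,k-j},  j = 1..k-1.
Step k = 1:
  phi_11 = rho(1) = 0.2528.
Step k = 2:
  phi_22 = [rho(2) - phi_11 rho(1)] / [1 - phi_11 rho(1)] = [0.3298 - (0.2528)(0.2528)] / [1 - (0.2528)(0.2528)]
         = 0.26589216 / 0.93609216 = 0.284.
Therefore phi_{22} = 0.2840.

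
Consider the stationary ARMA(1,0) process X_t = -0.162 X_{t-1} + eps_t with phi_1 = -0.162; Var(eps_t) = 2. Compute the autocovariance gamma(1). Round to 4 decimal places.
\gamma(1) = -0.3327

Multiply the model equation by X_{t-k} and take expectations. With theta_0 = psi_0 = 1 and psi_j the MA(infinity) weights, this gives
  gamma(k) - sum_i phi_i gamma(k-i) = c_k,
  c_k = sigma^2 * sum_{j=k..q} theta_j psi_{j-k}   (c_k = 0 for k > q),
using gamma(-m) = gamma(m).
Pure AR (q = 0): c_0 = sigma^2 = 2, c_k = 0 for k >= 1.
Equations for k = 0 and k = 1 (AR order 1):
  gamma(0) = phi_1 gamma(1) + c_0
  gamma(1) = phi_1 gamma(0) + c_1
Substituting the second into the first: gamma(0) (1 - phi_1^2) = c_0 + phi_1 c_1, so
  gamma(0) = c_0 / (1 - phi_1^2) = 2 / (1 - (-0.162)^2) = 2 / 0.973756 = 2.053903.
  gamma(1) = phi_1 gamma(0) = (-0.162)(2.053903) = -0.332732.
Therefore gamma(1) = -0.3327 (to 4 decimal places).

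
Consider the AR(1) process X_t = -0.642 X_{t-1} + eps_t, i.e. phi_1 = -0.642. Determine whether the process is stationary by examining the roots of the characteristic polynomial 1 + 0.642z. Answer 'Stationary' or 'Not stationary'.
\text{Stationary}

The AR(p) characteristic polynomial is P(z) = 1 + 0.642z.
Stationarity requires all roots to lie outside the unit circle, i.e. |z| > 1 for every root.
This is linear in z: 1 + (0.642) z = 0  =>  z = -1/(0.642) = -1.557632,  |z| = 1.557632.
Moduli of all roots: 1.5576.
All moduli strictly greater than 1? Yes.
Verdict: Stationary.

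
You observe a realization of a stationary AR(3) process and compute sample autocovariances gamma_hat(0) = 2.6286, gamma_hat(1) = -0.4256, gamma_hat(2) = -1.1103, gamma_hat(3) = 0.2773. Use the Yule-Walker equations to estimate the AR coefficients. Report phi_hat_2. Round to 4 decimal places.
\hat\phi_{2} = -0.4820

The Yule-Walker equations for an AR(p) process read, in matrix form,
  Gamma_p phi = r_p,   with   (Gamma_p)_{ij} = gamma(|i - j|),
                       (r_p)_i = gamma(i),   i,j = 1..p.
Substitute the sample gammas (Toeplitz matrix and right-hand side of size 3):
  Gamma_p = [[2.6286, -0.4256, -1.1103], [-0.4256, 2.6286, -0.4256], [-1.1103, -0.4256, 2.6286]]
  r_p     = [-0.4256, -1.1103, 0.2773]
Written out (R1..R3):
  (R1) 2.6286 phi_1 - 0.4256 phi_2 - 1.1103 phi_3 = -0.4256
  (R2) -0.4256 phi_1 + 2.6286 phi_2 - 0.4256 phi_3 = -1.1103
  (R3) -1.1103 phi_1 - 0.4256 phi_2 + 2.6286 phi_3 = 0.2773
Gaussian elimination:
  R2 <- R2 - (-0.4256/2.6286) R1 = R2 - (-0.161911) R1:  2.559691 phi_2 - 0.60537 phi_3 = -1.179209
  R3 <- R3 - (-1.1103/2.6286) R1 = R3 - (-0.422392) R1:  -0.60537 phi_2 + 2.159618 phi_3 = 0.09753
  R3 <- R3 - (-0.60537/2.559691) R2 = R3 - (-0.236501) R2:  2.016447 phi_3 = -0.181355
Back-substitution:
  phi_hat_3 = -0.181355 / 2.016447 = -0.089938
  phi_hat_2 = (-1.179209 - (-0.60537)(-0.089938)) / 2.559691 = -0.481955
  phi_hat_1 = (-0.4256 - (-0.4256)(-0.481955) - (-1.1103)(-0.089938)) / 2.6286 = -0.277934
So phi_hat = [-0.2779, -0.4820, -0.0899].
Therefore phi_hat_2 = -0.4820.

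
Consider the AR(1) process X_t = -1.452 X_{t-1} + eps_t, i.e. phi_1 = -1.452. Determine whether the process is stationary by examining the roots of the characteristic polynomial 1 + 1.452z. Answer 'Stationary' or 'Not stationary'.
\text{Not stationary}

The AR(p) characteristic polynomial is P(z) = 1 + 1.452z.
Stationarity requires all roots to lie outside the unit circle, i.e. |z| > 1 for every root.
This is linear in z: 1 + (1.452) z = 0  =>  z = -1/(1.452) = -0.688705,  |z| = 0.688705.
Moduli of all roots: 0.6887.
All moduli strictly greater than 1? No.
Verdict: Not stationary.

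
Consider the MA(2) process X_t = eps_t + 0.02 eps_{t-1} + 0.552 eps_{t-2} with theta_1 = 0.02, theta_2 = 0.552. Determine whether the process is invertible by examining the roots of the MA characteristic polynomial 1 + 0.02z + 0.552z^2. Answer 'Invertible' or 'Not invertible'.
\text{Invertible}

The MA(q) characteristic polynomial is P(z) = 1 + 0.02z + 0.552z^2.
Invertibility requires all roots to lie outside the unit circle, i.e. |z| > 1 for every root.
Set 1 + (0.02) z + (0.552) z^2 = 0, i.e. a z^2 + b z + c = 0 with a = 0.552, b = 0.02, c = 1.
Discriminant D = b^2 - 4ac = (0.02)^2 - 4*(0.552)*1 = 0.0004 - (2.208) = -2.2076.
D < 0, so the roots are the complex-conjugate pair z = (-b +/- i sqrt(-D)) / (2a) = -0.0181 +/- 1.3458i.
For a conjugate pair |z|^2 = z * conj(z) = (product of roots) = c/a = 1/(0.552) = 1.811594, so |z| = sqrt(1.811594) = 1.346 for both roots.
Moduli of all roots: 1.3460, 1.3460.
All moduli strictly greater than 1? Yes.
Verdict: Invertible.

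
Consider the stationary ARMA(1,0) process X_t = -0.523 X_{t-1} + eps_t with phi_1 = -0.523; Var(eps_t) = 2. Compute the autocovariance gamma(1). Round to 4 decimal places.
\gamma(1) = -1.4398

Multiply the model equation by X_{t-k} and take expectations. With theta_0 = psi_0 = 1 and psi_j the MA(infinity) weights, this gives
  gamma(k) - sum_i phi_i gamma(k-i) = c_k,
  c_k = sigma^2 * sum_{j=k..q} theta_j psi_{j-k}   (c_k = 0 for k > q),
using gamma(-m) = gamma(m).
Pure AR (q = 0): c_0 = sigma^2 = 2, c_k = 0 for k >= 1.
Equations for k = 0 and k = 1 (AR order 1):
  gamma(0) = phi_1 gamma(1) + c_0
  gamma(1) = phi_1 gamma(0) + c_1
Substituting the second into the first: gamma(0) (1 - phi_1^2) = c_0 + phi_1 c_1, so
  gamma(0) = c_0 / (1 - phi_1^2) = 2 / (1 - (-0.523)^2) = 2 / 0.726471 = 2.753035.
  gamma(1) = phi_1 gamma(0) = (-0.523)(2.753035) = -1.439837.
Therefore gamma(1) = -1.4398 (to 4 decimal places).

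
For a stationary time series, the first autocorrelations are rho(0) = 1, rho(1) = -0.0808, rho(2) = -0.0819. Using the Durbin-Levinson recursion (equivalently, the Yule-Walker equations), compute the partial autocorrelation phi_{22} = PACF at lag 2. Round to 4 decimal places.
\phi_{22} = -0.0890

The PACF at lag k is phi_{kk}, the last component of the solution
to the Yule-Walker system G_k phi = r_k where
  (G_k)_{ij} = rho(|i - j|), (r_k)_i = rho(i), i,j = 1..k.
Equivalently, Durbin-Levinson gives phi_{kk} iteratively:
  phi_{11} = rho(1)
  phi_{kk} = [rho(k) - sum_{j=1..k-1} phi_{k-1,j} rho(k-j)]
            / [1 - sum_{j=1..k-1} phi_{k-1,j} rho(j)],
  phi_{k,j} = phi_{k-1,j} - phi_{kk} phi_{k-1,k-j},  j = 1..k-1.
Step k = 1:
  phi_11 = rho(1) = -0.0808.
Step k = 2:
  phi_22 = [rho(2) - phi_11 rho(1)] / [1 - phi_11 rho(1)] = [-0.0819 - (-0.0808)(-0.0808)] / [1 - (-0.0808)(-0.0808)]
         = -0.08842864 / 0.99347136 = -0.089.
Therefore phi_{22} = -0.0890.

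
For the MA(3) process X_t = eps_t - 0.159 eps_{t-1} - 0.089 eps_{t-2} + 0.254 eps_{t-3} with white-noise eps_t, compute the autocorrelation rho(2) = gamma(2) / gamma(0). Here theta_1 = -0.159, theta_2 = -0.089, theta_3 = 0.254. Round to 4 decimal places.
\rho(2) = -0.1179

For an MA(q) process with theta_0 = 1, the autocovariance is
  gamma(k) = sigma^2 * sum_{i=0..q-k} theta_i * theta_{i+k},
and rho(k) = gamma(k) / gamma(0). Sigma^2 cancels.
  numerator   = (1)*(-0.089) + (-0.159)*(0.254) = -0.129386.
  denominator = (1)^2 + (-0.159)^2 + (-0.089)^2 + (0.254)^2 = 1.097718.
  rho(2) = -0.129386 / 1.097718 = -0.1179.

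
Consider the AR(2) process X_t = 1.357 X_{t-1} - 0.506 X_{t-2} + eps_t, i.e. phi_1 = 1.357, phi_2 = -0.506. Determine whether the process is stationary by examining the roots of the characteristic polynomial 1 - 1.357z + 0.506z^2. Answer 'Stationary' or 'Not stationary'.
\text{Stationary}

The AR(p) characteristic polynomial is P(z) = 1 - 1.357z + 0.506z^2.
Stationarity requires all roots to lie outside the unit circle, i.e. |z| > 1 for every root.
Set 1 + (-1.357) z + (0.506) z^2 = 0, i.e. a z^2 + b z + c = 0 with a = 0.506, b = -1.357, c = 1.
Discriminant D = b^2 - 4ac = (-1.357)^2 - 4*(0.506)*1 = 1.841449 - (2.024) = -0.182551.
D < 0, so the roots are the complex-conjugate pair z = (-b +/- i sqrt(-D)) / (2a) = 1.3409 +/- 0.4222i.
For a conjugate pair |z|^2 = z * conj(z) = (product of roots) = c/a = 1/(0.506) = 1.976285, so |z| = sqrt(1.976285) = 1.4058 for both roots.
Moduli of all roots: 1.4058, 1.4058.
All moduli strictly greater than 1? Yes.
Verdict: Stationary.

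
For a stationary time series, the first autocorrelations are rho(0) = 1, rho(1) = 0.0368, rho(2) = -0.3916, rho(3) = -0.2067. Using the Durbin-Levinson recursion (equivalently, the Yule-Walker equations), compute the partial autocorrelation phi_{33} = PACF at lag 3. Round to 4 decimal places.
\phi_{33} = -0.2039

The PACF at lag k is phi_{kk}, the last component of the solution
to the Yule-Walker system G_k phi = r_k where
  (G_k)_{ij} = rho(|i - j|), (r_k)_i = rho(i), i,j = 1..k.
Equivalently, Durbin-Levinson gives phi_{kk} iteratively:
  phi_{11} = rho(1)
  phi_{kk} = [rho(k) - sum_{j=1..k-1} phi_{k-1,j} rho(k-j)]
            / [1 - sum_{j=1..k-1} phi_{k-1,j} rho(j)],
  phi_{k,j} = phi_{k-1,j} - phi_{kk} phi_{k-1,k-j},  j = 1..k-1.
Step k = 1:
  phi_11 = rho(1) = 0.0368.
Step k = 2:
  phi_22 = [rho(2) - phi_11 rho(1)] / [1 - phi_11 rho(1)] = [-0.3916 - (0.0368)(0.0368)] / [1 - (0.0368)(0.0368)]
         = -0.39295424 / 0.99864576 = -0.393487.
  Update: phi_21 = phi_11 - phi_22 phi_11 = 0.0368 - (-0.393487)(0.0368) = 0.05128.
Step k = 3:
  phi_33 = [rho(3) - phi_21 rho(2) - phi_22 rho(1)] / [1 - phi_21 rho(1) - phi_22 rho(2)]
    numerator   = -0.2067 - (0.05128)(-0.3916) - (-0.393487)(0.0368) = -0.1721383
    denominator = 1 - (0.05128)(0.0368) - (-0.393487)(-0.3916) = 0.84402333
  phi_33 = -0.1721383 / 0.84402333 = -0.2039.
Therefore phi_{33} = -0.2039.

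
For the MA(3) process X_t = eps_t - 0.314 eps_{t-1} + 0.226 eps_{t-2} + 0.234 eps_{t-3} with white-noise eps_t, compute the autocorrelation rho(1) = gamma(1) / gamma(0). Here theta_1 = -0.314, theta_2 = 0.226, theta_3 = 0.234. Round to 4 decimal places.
\rho(1) = -0.2757

For an MA(q) process with theta_0 = 1, the autocovariance is
  gamma(k) = sigma^2 * sum_{i=0..q-k} theta_i * theta_{i+k},
and rho(k) = gamma(k) / gamma(0). Sigma^2 cancels.
  numerator   = (1)*(-0.314) + (-0.314)*(0.226) + (0.226)*(0.234) = -0.33208.
  denominator = (1)^2 + (-0.314)^2 + (0.226)^2 + (0.234)^2 = 1.204428.
  rho(1) = -0.33208 / 1.204428 = -0.2757.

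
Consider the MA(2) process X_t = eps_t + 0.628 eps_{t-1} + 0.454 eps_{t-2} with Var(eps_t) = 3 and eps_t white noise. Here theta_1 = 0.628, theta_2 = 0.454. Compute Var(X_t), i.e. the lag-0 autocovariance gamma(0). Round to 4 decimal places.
\gamma(0) = 4.8015

For an MA(q) process X_t = eps_t + sum_i theta_i eps_{t-i} with
Var(eps_t) = sigma^2, the variance is
  gamma(0) = sigma^2 * (1 + sum_i theta_i^2).
  sum_i theta_i^2 = (0.628)^2 + (0.454)^2 = 0.394384 + 0.206116 = 0.6005.
  gamma(0) = 3 * (1 + 0.6005) = 3 * 1.6005 = 4.8015.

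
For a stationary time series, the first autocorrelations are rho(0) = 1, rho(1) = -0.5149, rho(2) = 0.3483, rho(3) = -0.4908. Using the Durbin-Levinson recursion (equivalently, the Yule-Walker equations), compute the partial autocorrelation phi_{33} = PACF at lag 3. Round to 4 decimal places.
\phi_{33} = -0.3770

The PACF at lag k is phi_{kk}, the last component of the solution
to the Yule-Walker system G_k phi = r_k where
  (G_k)_{ij} = rho(|i - j|), (r_k)_i = rho(i), i,j = 1..k.
Equivalently, Durbin-Levinson gives phi_{kk} iteratively:
  phi_{11} = rho(1)
  phi_{kk} = [rho(k) - sum_{j=1..k-1} phi_{k-1,j} rho(k-j)]
            / [1 - sum_{j=1..k-1} phi_{k-1,j} rho(j)],
  phi_{k,j} = phi_{k-1,j} - phi_{kk} phi_{k-1,k-j},  j = 1..k-1.
Step k = 1:
  phi_11 = rho(1) = -0.5149.
Step k = 2:
  phi_22 = [rho(2) - phi_11 rho(1)] / [1 - phi_11 rho(1)] = [0.3483 - (-0.5149)(-0.5149)] / [1 - (-0.5149)(-0.5149)]
         = 0.08317799 / 0.73487799 = 0.113186.
  Update: phi_21 = phi_11 - phi_22 phi_11 = -0.5149 - (0.113186)(-0.5149) = -0.45662.
Step k = 3:
  phi_33 = [rho(3) - phi_21 rho(2) - phi_22 rho(1)] / [1 - phi_21 rho(1) - phi_22 rho(2)]
    numerator   = -0.4908 - (-0.45662)(0.3483) - (0.113186)(-0.5149) = -0.27347956
    denominator = 1 - (-0.45662)(-0.5149) - (0.113186)(0.3483) = 0.7254634
  phi_33 = -0.27347956 / 0.7254634 = -0.377.
Therefore phi_{33} = -0.3770.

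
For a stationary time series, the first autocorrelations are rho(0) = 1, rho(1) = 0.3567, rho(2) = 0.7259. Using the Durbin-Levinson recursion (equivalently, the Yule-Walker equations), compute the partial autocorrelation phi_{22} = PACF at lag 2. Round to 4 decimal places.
\phi_{22} = 0.6859

The PACF at lag k is phi_{kk}, the last component of the solution
to the Yule-Walker system G_k phi = r_k where
  (G_k)_{ij} = rho(|i - j|), (r_k)_i = rho(i), i,j = 1..k.
Equivalently, Durbin-Levinson gives phi_{kk} iteratively:
  phi_{11} = rho(1)
  phi_{kk} = [rho(k) - sum_{j=1..k-1} phi_{k-1,j} rho(k-j)]
            / [1 - sum_{j=1..k-1} phi_{k-1,j} rho(j)],
  phi_{k,j} = phi_{k-1,j} - phi_{kk} phi_{k-1,k-j},  j = 1..k-1.
Step k = 1:
  phi_11 = rho(1) = 0.3567.
Step k = 2:
  phi_22 = [rho(2) - phi_11 rho(1)] / [1 - phi_11 rho(1)] = [0.7259 - (0.3567)(0.3567)] / [1 - (0.3567)(0.3567)]
         = 0.59866511 / 0.87276511 = 0.6859.
Therefore phi_{22} = 0.6859.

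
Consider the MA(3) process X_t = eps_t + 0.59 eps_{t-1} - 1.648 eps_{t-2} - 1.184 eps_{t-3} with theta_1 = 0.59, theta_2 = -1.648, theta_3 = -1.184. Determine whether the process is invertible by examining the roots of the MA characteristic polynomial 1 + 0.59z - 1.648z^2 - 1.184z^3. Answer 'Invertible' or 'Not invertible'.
\text{Not invertible}

The MA(q) characteristic polynomial is P(z) = 1 + 0.59z - 1.648z^2 - 1.184z^3.
Invertibility requires all roots to lie outside the unit circle, i.e. |z| > 1 for every root.
Degree 3: look for a simple real root z0 first, then factor out (1 - z/z0) and solve the remaining quadratic.
Testing z0 = -1.25: P(-1.25) = 1 + (0.59)(-1.25) + (-1.648)(-1.25)^2 + (-1.184)(-1.25)^3
  = 1 + (-0.7375) + (-2.575) + (2.3125) = 0.  So z_0 = -1.25 is a root, |z_0| = 1.25.
Divide out the factor (1 + 0.8 z) = (1 - z/z0) (since 1/z0 = -0.8):
  P(z) = (1 + 0.8 z)(1 + (-0.21) z + (-1.48) z^2)
  [check: z-coef -0.21 - (-0.8) = 0.59; z^2-coef -1.48 - (-0.8)(-0.21) = -1.648; z^3-coef -(-0.8)(-1.48) = -1.184.]
Remaining roots from the quadratic factor 1 + (-0.21) z + (-1.48) z^2:
  Set 1 + (-0.21) z + (-1.48) z^2 = 0, i.e. a z^2 + b z + c = 0 with a = -1.48, b = -0.21, c = 1.
  Discriminant D = b^2 - 4ac = (-0.21)^2 - 4*(-1.48)*1 = 0.0441 - (-5.92) = 5.9641.
  D >= 0, so the roots are real: z = (-b +/- sqrt(D)) / (2a) = (0.21 +/- 2.442151) / (-2.96).
    z_1 = (0.21 + 2.442151) / (-2.96) = -0.896,   |z_1| = 0.896.
    z_2 = (0.21 - 2.442151) / (-2.96) = 0.7541,   |z_2| = 0.7541.
Moduli of all roots: 1.2500, 0.8960, 0.7541.
All moduli strictly greater than 1? No.
Verdict: Not invertible.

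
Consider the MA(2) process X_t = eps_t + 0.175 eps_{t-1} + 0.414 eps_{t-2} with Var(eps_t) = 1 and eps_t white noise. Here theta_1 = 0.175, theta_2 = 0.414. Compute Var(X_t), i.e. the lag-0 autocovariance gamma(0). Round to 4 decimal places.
\gamma(0) = 1.2020

For an MA(q) process X_t = eps_t + sum_i theta_i eps_{t-i} with
Var(eps_t) = sigma^2, the variance is
  gamma(0) = sigma^2 * (1 + sum_i theta_i^2).
  sum_i theta_i^2 = (0.175)^2 + (0.414)^2 = 0.030625 + 0.171396 = 0.202021.
  gamma(0) = 1 * (1 + 0.202021) = 1 * 1.202021 = 1.202021, which rounds to 1.2020.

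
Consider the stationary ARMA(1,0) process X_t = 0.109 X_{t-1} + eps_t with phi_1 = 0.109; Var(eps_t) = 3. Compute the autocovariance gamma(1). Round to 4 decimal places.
\gamma(1) = 0.3309

Multiply the model equation by X_{t-k} and take expectations. With theta_0 = psi_0 = 1 and psi_j the MA(infinity) weights, this gives
  gamma(k) - sum_i phi_i gamma(k-i) = c_k,
  c_k = sigma^2 * sum_{j=k..q} theta_j psi_{j-k}   (c_k = 0 for k > q),
using gamma(-m) = gamma(m).
Pure AR (q = 0): c_0 = sigma^2 = 3, c_k = 0 for k >= 1.
Equations for k = 0 and k = 1 (AR order 1):
  gamma(0) = phi_1 gamma(1) + c_0
  gamma(1) = phi_1 gamma(0) + c_1
Substituting the second into the first: gamma(0) (1 - phi_1^2) = c_0 + phi_1 c_1, so
  gamma(0) = c_0 / (1 - phi_1^2) = 3 / (1 - (0.109)^2) = 3 / 0.988119 = 3.036072.
  gamma(1) = phi_1 gamma(0) = (0.109)(3.036072) = 0.330932.
Therefore gamma(1) = 0.3309 (to 4 decimal places).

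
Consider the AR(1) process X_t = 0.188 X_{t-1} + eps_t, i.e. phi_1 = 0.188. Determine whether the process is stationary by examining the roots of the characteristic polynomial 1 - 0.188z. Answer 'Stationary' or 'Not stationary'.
\text{Stationary}

The AR(p) characteristic polynomial is P(z) = 1 - 0.188z.
Stationarity requires all roots to lie outside the unit circle, i.e. |z| > 1 for every root.
This is linear in z: 1 + (-0.188) z = 0  =>  z = -1/(-0.188) = 5.319149,  |z| = 5.319149.
Moduli of all roots: 5.3191.
All moduli strictly greater than 1? Yes.
Verdict: Stationary.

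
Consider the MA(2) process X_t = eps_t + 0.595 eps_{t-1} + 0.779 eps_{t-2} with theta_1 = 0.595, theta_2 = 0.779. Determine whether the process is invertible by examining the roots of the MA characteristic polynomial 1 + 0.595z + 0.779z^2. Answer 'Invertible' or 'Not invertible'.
\text{Invertible}

The MA(q) characteristic polynomial is P(z) = 1 + 0.595z + 0.779z^2.
Invertibility requires all roots to lie outside the unit circle, i.e. |z| > 1 for every root.
Set 1 + (0.595) z + (0.779) z^2 = 0, i.e. a z^2 + b z + c = 0 with a = 0.779, b = 0.595, c = 1.
Discriminant D = b^2 - 4ac = (0.595)^2 - 4*(0.779)*1 = 0.354025 - (3.116) = -2.761975.
D < 0, so the roots are the complex-conjugate pair z = (-b +/- i sqrt(-D)) / (2a) = -0.3819 +/- 1.0667i.
For a conjugate pair |z|^2 = z * conj(z) = (product of roots) = c/a = 1/(0.779) = 1.283697, so |z| = sqrt(1.283697) = 1.133 for both roots.
Moduli of all roots: 1.1330, 1.1330.
All moduli strictly greater than 1? Yes.
Verdict: Invertible.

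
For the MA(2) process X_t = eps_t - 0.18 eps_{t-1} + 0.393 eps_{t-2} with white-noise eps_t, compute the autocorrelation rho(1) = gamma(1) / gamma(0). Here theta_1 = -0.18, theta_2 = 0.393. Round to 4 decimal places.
\rho(1) = -0.2113

For an MA(q) process with theta_0 = 1, the autocovariance is
  gamma(k) = sigma^2 * sum_{i=0..q-k} theta_i * theta_{i+k},
and rho(k) = gamma(k) / gamma(0). Sigma^2 cancels.
  numerator   = (1)*(-0.18) + (-0.18)*(0.393) = -0.25074.
  denominator = (1)^2 + (-0.18)^2 + (0.393)^2 = 1.186849.
  rho(1) = -0.25074 / 1.186849 = -0.2113.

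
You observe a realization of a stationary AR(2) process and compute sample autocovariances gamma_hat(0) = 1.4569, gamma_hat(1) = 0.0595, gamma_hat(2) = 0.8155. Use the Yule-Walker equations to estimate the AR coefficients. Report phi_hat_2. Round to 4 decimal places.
\hat\phi_{2} = 0.5590

The Yule-Walker equations for an AR(p) process read, in matrix form,
  Gamma_p phi = r_p,   with   (Gamma_p)_{ij} = gamma(|i - j|),
                       (r_p)_i = gamma(i),   i,j = 1..p.
Substitute the sample gammas (Toeplitz matrix and right-hand side of size 2):
  Gamma_p = [[1.4569, 0.0595], [0.0595, 1.4569]]
  r_p     = [0.0595, 0.8155]
Written out:
  1.4569 phi_1 + 0.0595 phi_2 = 0.0595
  0.0595 phi_1 + 1.4569 phi_2 = 0.8155
Solve by Cramer's rule:
  det = gamma(0)^2 - gamma(1)^2 = (1.4569)^2 - (0.0595)^2 = 2.12255761 - 0.00354025 = 2.11901736
  phi_hat_1 = [gamma(1) gamma(0) - gamma(1) gamma(2)] / det = [(0.0595)(1.4569) - (0.0595)(0.8155)] / 2.11901736 = 0.0381633 / 2.11901736 = 0.018
  phi_hat_2 = [gamma(0) gamma(2) - gamma(1)^2] / det = [(1.4569)(0.8155) - (0.0595)^2] / 2.11901736 = 1.1845617 / 2.11901736 = 0.559
So phi_hat = [0.0180, 0.5590].
Therefore phi_hat_2 = 0.5590.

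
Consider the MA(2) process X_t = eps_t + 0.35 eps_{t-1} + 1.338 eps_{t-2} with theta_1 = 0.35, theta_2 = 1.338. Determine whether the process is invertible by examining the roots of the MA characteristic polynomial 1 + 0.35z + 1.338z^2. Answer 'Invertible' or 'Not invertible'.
\text{Not invertible}

The MA(q) characteristic polynomial is P(z) = 1 + 0.35z + 1.338z^2.
Invertibility requires all roots to lie outside the unit circle, i.e. |z| > 1 for every root.
Set 1 + (0.35) z + (1.338) z^2 = 0, i.e. a z^2 + b z + c = 0 with a = 1.338, b = 0.35, c = 1.
Discriminant D = b^2 - 4ac = (0.35)^2 - 4*(1.338)*1 = 0.1225 - (5.352) = -5.2295.
D < 0, so the roots are the complex-conjugate pair z = (-b +/- i sqrt(-D)) / (2a) = -0.1308 +/- 0.8546i.
For a conjugate pair |z|^2 = z * conj(z) = (product of roots) = c/a = 1/(1.338) = 0.747384, so |z| = sqrt(0.747384) = 0.8645 for both roots.
Moduli of all roots: 0.8645, 0.8645.
All moduli strictly greater than 1? No.
Verdict: Not invertible.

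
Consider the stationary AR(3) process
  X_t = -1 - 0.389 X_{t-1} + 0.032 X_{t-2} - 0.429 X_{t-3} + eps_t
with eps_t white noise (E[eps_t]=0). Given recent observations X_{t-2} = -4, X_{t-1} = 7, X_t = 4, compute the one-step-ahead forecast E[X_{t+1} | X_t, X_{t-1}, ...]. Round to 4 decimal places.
E[X_{t+1} \mid \mathcal F_t] = -0.6160

For an AR(p) model X_t = c + sum_i phi_i X_{t-i} + eps_t, the
one-step-ahead conditional mean is
  E[X_{t+1} | X_t, ...] = c + sum_i phi_i X_{t+1-i}.
Substitute known values:
  E[X_{t+1} | ...] = -1 + (-0.389) * (4) + (0.032) * (7) + (-0.429) * (-4)
                   = -0.6160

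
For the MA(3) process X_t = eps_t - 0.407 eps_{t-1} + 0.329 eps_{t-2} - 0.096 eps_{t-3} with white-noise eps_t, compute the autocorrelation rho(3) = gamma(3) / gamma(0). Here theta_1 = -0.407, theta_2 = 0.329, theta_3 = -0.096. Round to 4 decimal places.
\rho(3) = -0.0748

For an MA(q) process with theta_0 = 1, the autocovariance is
  gamma(k) = sigma^2 * sum_{i=0..q-k} theta_i * theta_{i+k},
and rho(k) = gamma(k) / gamma(0). Sigma^2 cancels.
  numerator   = (1)*(-0.096) = -0.096.
  denominator = (1)^2 + (-0.407)^2 + (0.329)^2 + (-0.096)^2 = 1.283106.
  rho(3) = -0.096 / 1.283106 = -0.0748.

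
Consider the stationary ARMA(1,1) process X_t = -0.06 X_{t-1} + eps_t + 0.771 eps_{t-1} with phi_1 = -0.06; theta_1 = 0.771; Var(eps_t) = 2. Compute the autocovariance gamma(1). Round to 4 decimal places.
\gamma(1) = 1.3611

Multiply the model equation by X_{t-k} and take expectations. With theta_0 = psi_0 = 1 and psi_j the MA(infinity) weights, this gives
  gamma(k) - sum_i phi_i gamma(k-i) = c_k,
  c_k = sigma^2 * sum_{j=k..q} theta_j psi_{j-k}   (c_k = 0 for k > q),
using gamma(-m) = gamma(m).
psi-weights needed (psi_j = theta_j + sum_i phi_i psi_{j-i}):
  psi_1 = theta_1 + phi_1 = 0.771 + (-0.06) = 0.711
Right-hand sides:
  c_0 = sigma^2 (1 + theta_1 psi_1) = 2 * (1 + (0.771)(0.711)) = 2 * 1.548181 = 3.096362
  c_1 = sigma^2 theta_1 = 2 * (0.771) = 1.542
  c_2 = 0
Equations for k = 0 and k = 1 (AR order 1):
  gamma(0) = phi_1 gamma(1) + c_0
  gamma(1) = phi_1 gamma(0) + c_1
Substituting the second into the first: gamma(0) (1 - phi_1^2) = c_0 + phi_1 c_1, so
  gamma(0) = (c_0 + phi_1 c_1) / (1 - phi_1^2) = (3.096362 + (-0.06)(1.542)) / (1 - (-0.06)^2) = 3.003842 / 0.9964 = 3.014695.
  gamma(1) = phi_1 gamma(0) + c_1 = (-0.06)(3.014695) + (1.542) = 1.361118.
Therefore gamma(1) = 1.3611 (to 4 decimal places).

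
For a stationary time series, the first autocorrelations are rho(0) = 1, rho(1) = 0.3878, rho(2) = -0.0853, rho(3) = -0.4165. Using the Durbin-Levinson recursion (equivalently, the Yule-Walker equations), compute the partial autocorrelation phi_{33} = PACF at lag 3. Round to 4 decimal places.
\phi_{33} = -0.3400

The PACF at lag k is phi_{kk}, the last component of the solution
to the Yule-Walker system G_k phi = r_k where
  (G_k)_{ij} = rho(|i - j|), (r_k)_i = rho(i), i,j = 1..k.
Equivalently, Durbin-Levinson gives phi_{kk} iteratively:
  phi_{11} = rho(1)
  phi_{kk} = [rho(k) - sum_{j=1..k-1} phi_{k-1,j} rho(k-j)]
            / [1 - sum_{j=1..k-1} phi_{k-1,j} rho(j)],
  phi_{k,j} = phi_{k-1,j} - phi_{kk} phi_{k-1,k-j},  j = 1..k-1.
Step k = 1:
  phi_11 = rho(1) = 0.3878.
Step k = 2:
  phi_22 = [rho(2) - phi_11 rho(1)] / [1 - phi_11 rho(1)] = [-0.0853 - (0.3878)(0.3878)] / [1 - (0.3878)(0.3878)]
         = -0.23568884 / 0.84961116 = -0.277408.
  Update: phi_21 = phi_11 - phi_22 phi_11 = 0.3878 - (-0.277408)(0.3878) = 0.495379.
Step k = 3:
  phi_33 = [rho(3) - phi_21 rho(2) - phi_22 rho(1)] / [1 - phi_21 rho(1) - phi_22 rho(2)]
    numerator   = -0.4165 - (0.495379)(-0.0853) - (-0.277408)(0.3878) = -0.26666541
    denominator = 1 - (0.495379)(0.3878) - (-0.277408)(-0.0853) = 0.78422922
  phi_33 = -0.26666541 / 0.78422922 = -0.34.
Therefore phi_{33} = -0.3400.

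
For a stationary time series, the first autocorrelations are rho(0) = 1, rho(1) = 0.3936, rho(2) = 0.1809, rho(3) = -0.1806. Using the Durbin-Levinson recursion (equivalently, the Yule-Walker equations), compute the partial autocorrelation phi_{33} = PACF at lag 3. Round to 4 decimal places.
\phi_{33} = -0.3100

The PACF at lag k is phi_{kk}, the last component of the solution
to the Yule-Walker system G_k phi = r_k where
  (G_k)_{ij} = rho(|i - j|), (r_k)_i = rho(i), i,j = 1..k.
Equivalently, Durbin-Levinson gives phi_{kk} iteratively:
  phi_{11} = rho(1)
  phi_{kk} = [rho(k) - sum_{j=1..k-1} phi_{k-1,j} rho(k-j)]
            / [1 - sum_{j=1..k-1} phi_{k-1,j} rho(j)],
  phi_{k,j} = phi_{k-1,j} - phi_{kk} phi_{k-1,k-j},  j = 1..k-1.
Step k = 1:
  phi_11 = rho(1) = 0.3936.
Step k = 2:
  phi_22 = [rho(2) - phi_11 rho(1)] / [1 - phi_11 rho(1)] = [0.1809 - (0.3936)(0.3936)] / [1 - (0.3936)(0.3936)]
         = 0.02597904 / 0.84507904 = 0.030742.
  Update: phi_21 = phi_11 - phi_22 phi_11 = 0.3936 - (0.030742)(0.3936) = 0.3815.
Step k = 3:
  phi_33 = [rho(3) - phi_21 rho(2) - phi_22 rho(1)] / [1 - phi_21 rho(1) - phi_22 rho(2)]
    numerator   = -0.1806 - (0.3815)(0.1809) - (0.030742)(0.3936) = -0.26171325
    denominator = 1 - (0.3815)(0.3936) - (0.030742)(0.1809) = 0.8442804
  phi_33 = -0.26171325 / 0.8442804 = -0.31.
Therefore phi_{33} = -0.3100.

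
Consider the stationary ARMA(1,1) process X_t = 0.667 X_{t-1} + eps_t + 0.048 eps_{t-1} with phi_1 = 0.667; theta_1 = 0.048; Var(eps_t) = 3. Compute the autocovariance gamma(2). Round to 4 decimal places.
\gamma(2) = 2.6599

Multiply the model equation by X_{t-k} and take expectations. With theta_0 = psi_0 = 1 and psi_j the MA(infinity) weights, this gives
  gamma(k) - sum_i phi_i gamma(k-i) = c_k,
  c_k = sigma^2 * sum_{j=k..q} theta_j psi_{j-k}   (c_k = 0 for k > q),
using gamma(-m) = gamma(m).
psi-weights needed (psi_j = theta_j + sum_i phi_i psi_{j-i}):
  psi_1 = theta_1 + phi_1 = 0.048 + (0.667) = 0.715
Right-hand sides:
  c_0 = sigma^2 (1 + theta_1 psi_1) = 3 * (1 + (0.048)(0.715)) = 3 * 1.03432 = 3.10296
  c_1 = sigma^2 theta_1 = 3 * (0.048) = 0.144
  c_2 = 0
Equations for k = 0 and k = 1 (AR order 1):
  gamma(0) = phi_1 gamma(1) + c_0
  gamma(1) = phi_1 gamma(0) + c_1
Substituting the second into the first: gamma(0) (1 - phi_1^2) = c_0 + phi_1 c_1, so
  gamma(0) = (c_0 + phi_1 c_1) / (1 - phi_1^2) = (3.10296 + (0.667)(0.144)) / (1 - (0.667)^2) = 3.199008 / 0.555111 = 5.762826.
  gamma(1) = phi_1 gamma(0) + c_1 = (0.667)(5.762826) + (0.144) = 3.987805.
For k = 2 (> q): gamma(2) = phi_1 gamma(1) = (0.667)(3.987805) = 2.659866.
Therefore gamma(2) = 2.6599 (to 4 decimal places).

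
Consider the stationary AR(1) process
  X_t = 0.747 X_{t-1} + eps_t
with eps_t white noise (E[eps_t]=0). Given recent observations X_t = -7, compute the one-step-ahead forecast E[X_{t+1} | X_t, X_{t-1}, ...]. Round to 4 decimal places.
E[X_{t+1} \mid \mathcal F_t] = -5.2290

For an AR(p) model X_t = c + sum_i phi_i X_{t-i} + eps_t, the
one-step-ahead conditional mean is
  E[X_{t+1} | X_t, ...] = c + sum_i phi_i X_{t+1-i}.
Substitute known values:
  E[X_{t+1} | ...] = (0.747) * (-7)
                   = -5.2290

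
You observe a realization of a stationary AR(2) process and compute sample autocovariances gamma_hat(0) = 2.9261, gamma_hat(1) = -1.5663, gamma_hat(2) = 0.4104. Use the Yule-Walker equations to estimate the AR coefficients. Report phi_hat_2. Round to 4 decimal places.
\hat\phi_{2} = -0.2050

The Yule-Walker equations for an AR(p) process read, in matrix form,
  Gamma_p phi = r_p,   with   (Gamma_p)_{ij} = gamma(|i - j|),
                       (r_p)_i = gamma(i),   i,j = 1..p.
Substitute the sample gammas (Toeplitz matrix and right-hand side of size 2):
  Gamma_p = [[2.9261, -1.5663], [-1.5663, 2.9261]]
  r_p     = [-1.5663, 0.4104]
Written out:
  2.9261 phi_1 - 1.5663 phi_2 = -1.5663
  -1.5663 phi_1 + 2.9261 phi_2 = 0.4104
Solve by Cramer's rule:
  det = gamma(0)^2 - gamma(1)^2 = (2.9261)^2 - (-1.5663)^2 = 8.56206121 - 2.45329569 = 6.10876552
  phi_hat_1 = [gamma(1) gamma(0) - gamma(1) gamma(2)] / det = [(-1.5663)(2.9261) - (-1.5663)(0.4104)] / 6.10876552 = -3.94034091 / 6.10876552 = -0.645
  phi_hat_2 = [gamma(0) gamma(2) - gamma(1)^2] / det = [(2.9261)(0.4104) - (-1.5663)^2] / 6.10876552 = -1.25242425 / 6.10876552 = -0.205
So phi_hat = [-0.6450, -0.2050].
Therefore phi_hat_2 = -0.2050.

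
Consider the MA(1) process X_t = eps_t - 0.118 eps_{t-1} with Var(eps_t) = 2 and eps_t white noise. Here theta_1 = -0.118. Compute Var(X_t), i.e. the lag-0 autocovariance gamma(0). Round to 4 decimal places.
\gamma(0) = 2.0278

For an MA(q) process X_t = eps_t + sum_i theta_i eps_{t-i} with
Var(eps_t) = sigma^2, the variance is
  gamma(0) = sigma^2 * (1 + sum_i theta_i^2).
  sum_i theta_i^2 = (-0.118)^2 = 0.013924.
  gamma(0) = 2 * (1 + 0.013924) = 2 * 1.013924 = 2.027848, which rounds to 2.0278.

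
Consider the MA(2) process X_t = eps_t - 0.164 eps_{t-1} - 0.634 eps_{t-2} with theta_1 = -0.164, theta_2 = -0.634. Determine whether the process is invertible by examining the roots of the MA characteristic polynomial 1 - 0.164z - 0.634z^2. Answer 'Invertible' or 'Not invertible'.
\text{Invertible}

The MA(q) characteristic polynomial is P(z) = 1 - 0.164z - 0.634z^2.
Invertibility requires all roots to lie outside the unit circle, i.e. |z| > 1 for every root.
Set 1 + (-0.164) z + (-0.634) z^2 = 0, i.e. a z^2 + b z + c = 0 with a = -0.634, b = -0.164, c = 1.
Discriminant D = b^2 - 4ac = (-0.164)^2 - 4*(-0.634)*1 = 0.026896 - (-2.536) = 2.562896.
D >= 0, so the roots are real: z = (-b +/- sqrt(D)) / (2a) = (0.164 +/- 1.600905) / (-1.268).
  z_1 = (0.164 + 1.600905) / (-1.268) = -1.3919,   |z_1| = 1.3919.
  z_2 = (0.164 - 1.600905) / (-1.268) = 1.1332,   |z_2| = 1.1332.
Moduli of all roots: 1.3919, 1.1332.
All moduli strictly greater than 1? Yes.
Verdict: Invertible.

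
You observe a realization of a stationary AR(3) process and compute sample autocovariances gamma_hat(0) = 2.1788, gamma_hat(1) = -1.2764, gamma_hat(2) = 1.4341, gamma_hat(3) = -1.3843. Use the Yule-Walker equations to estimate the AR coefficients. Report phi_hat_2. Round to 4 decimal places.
\hat\phi_{2} = 0.3869

The Yule-Walker equations for an AR(p) process read, in matrix form,
  Gamma_p phi = r_p,   with   (Gamma_p)_{ij} = gamma(|i - j|),
                       (r_p)_i = gamma(i),   i,j = 1..p.
Substitute the sample gammas (Toeplitz matrix and right-hand side of size 3):
  Gamma_p = [[2.1788, -1.2764, 1.4341], [-1.2764, 2.1788, -1.2764], [1.4341, -1.2764, 2.1788]]
  r_p     = [-1.2764, 1.4341, -1.3843]
Written out (R1..R3):
  (R1) 2.1788 phi_1 - 1.2764 phi_2 + 1.4341 phi_3 = -1.2764
  (R2) -1.2764 phi_1 + 2.1788 phi_2 - 1.2764 phi_3 = 1.4341
  (R3) 1.4341 phi_1 - 1.2764 phi_2 + 2.1788 phi_3 = -1.3843
Gaussian elimination:
  R2 <- R2 - (-1.2764/2.1788) R1 = R2 - (-0.585827) R1:  1.43105 phi_2 - 0.436265 phi_3 = 0.68635
  R3 <- R3 - (1.4341/2.1788) R1 = R3 - (0.658206) R1:  -0.436265 phi_2 + 1.234866 phi_3 = -0.544165
  R3 <- R3 - (-0.436265/1.43105) R2 = R3 - (-0.304857) R2:  1.101868 phi_3 = -0.334927
Back-substitution:
  phi_hat_3 = -0.334927 / 1.101868 = -0.303963
  phi_hat_2 = (0.68635 - (-0.436265)(-0.303963)) / 1.43105 = 0.386948
  phi_hat_1 = (-1.2764 - (-1.2764)(0.386948) - (1.4341)(-0.303963)) / 2.1788 = -0.159072
So phi_hat = [-0.1591, 0.3869, -0.3040].
Therefore phi_hat_2 = 0.3869.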